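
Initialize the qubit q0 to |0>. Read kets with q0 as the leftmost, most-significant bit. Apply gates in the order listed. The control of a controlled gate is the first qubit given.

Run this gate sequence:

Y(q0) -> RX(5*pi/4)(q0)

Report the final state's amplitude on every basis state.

After the circuit, the state carries amplitude sqrt(sqrt(2) + 2)/2 on |0>, -I*sqrt(2 - sqrt(2))/2 on |1>.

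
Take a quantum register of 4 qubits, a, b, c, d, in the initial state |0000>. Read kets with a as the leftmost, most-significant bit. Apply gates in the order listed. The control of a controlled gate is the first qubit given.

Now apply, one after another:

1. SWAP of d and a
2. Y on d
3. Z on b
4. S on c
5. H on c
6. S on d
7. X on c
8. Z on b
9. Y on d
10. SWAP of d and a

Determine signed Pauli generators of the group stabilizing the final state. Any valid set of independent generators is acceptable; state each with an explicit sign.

The stabilizer group can be generated by +IIXI, +ZIII, +IZII, +IIIZ, among other valid generating sets.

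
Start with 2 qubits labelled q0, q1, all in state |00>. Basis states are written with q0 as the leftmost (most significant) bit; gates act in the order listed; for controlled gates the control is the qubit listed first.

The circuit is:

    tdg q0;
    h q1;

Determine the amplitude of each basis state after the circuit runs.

After the circuit, the state carries amplitude sqrt(2)/2 on |00>, sqrt(2)/2 on |01>, 0 on |10>, 0 on |11>.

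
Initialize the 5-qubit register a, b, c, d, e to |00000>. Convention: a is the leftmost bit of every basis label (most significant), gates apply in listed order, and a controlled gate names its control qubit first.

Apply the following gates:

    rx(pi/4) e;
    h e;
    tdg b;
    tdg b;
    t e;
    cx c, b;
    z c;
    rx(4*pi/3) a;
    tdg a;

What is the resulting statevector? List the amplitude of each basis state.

The resulting statevector has amplitude -sqrt(2)*sqrt(sqrt(2) + 2)/8 + sqrt(2)*I*sqrt(2 - sqrt(2))/8 on |00000>, -sqrt(2)*sqrt(sqrt(2) + 2)*exp(I*pi/4)/8 - sqrt(2)*sqrt(2 - sqrt(2))*exp(3*I*pi/4)/8 on |00001>, sqrt(6)*(-sqrt(sqrt(2) + 2) + I*sqrt(2 - sqrt(2)))*exp(I*pi/4)/8 on |10000>, sqrt(6)*sqrt(2 - sqrt(2))/8 - sqrt(6)*I*sqrt(sqrt(2) + 2)/8 on |10001>, and 0 on every other basis state.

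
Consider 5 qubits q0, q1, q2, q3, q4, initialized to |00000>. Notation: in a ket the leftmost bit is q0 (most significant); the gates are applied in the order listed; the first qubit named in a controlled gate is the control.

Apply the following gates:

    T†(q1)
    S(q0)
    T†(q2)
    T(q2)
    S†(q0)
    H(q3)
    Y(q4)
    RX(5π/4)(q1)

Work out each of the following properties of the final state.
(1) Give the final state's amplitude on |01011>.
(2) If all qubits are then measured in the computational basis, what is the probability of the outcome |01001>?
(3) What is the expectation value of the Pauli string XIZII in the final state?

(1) The final state's coefficient on |01011> equals sqrt(2*sqrt(2) + 4)/4. Key observation: the block from step 2 through step 5 cancels to the identity and can be dropped.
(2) The probability of measuring |01001> is sqrt(2)/8 + 1/4.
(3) In the final state, XIZII has expectation 0.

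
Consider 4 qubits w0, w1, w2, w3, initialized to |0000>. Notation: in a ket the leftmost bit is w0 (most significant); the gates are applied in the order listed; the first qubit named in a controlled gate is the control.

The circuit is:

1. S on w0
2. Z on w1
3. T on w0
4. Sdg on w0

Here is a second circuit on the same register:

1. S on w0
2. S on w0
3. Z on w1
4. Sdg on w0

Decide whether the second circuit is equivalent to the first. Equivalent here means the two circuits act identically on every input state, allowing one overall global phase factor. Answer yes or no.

No, they are not equivalent — no single phase factor reconciles the two unitaries.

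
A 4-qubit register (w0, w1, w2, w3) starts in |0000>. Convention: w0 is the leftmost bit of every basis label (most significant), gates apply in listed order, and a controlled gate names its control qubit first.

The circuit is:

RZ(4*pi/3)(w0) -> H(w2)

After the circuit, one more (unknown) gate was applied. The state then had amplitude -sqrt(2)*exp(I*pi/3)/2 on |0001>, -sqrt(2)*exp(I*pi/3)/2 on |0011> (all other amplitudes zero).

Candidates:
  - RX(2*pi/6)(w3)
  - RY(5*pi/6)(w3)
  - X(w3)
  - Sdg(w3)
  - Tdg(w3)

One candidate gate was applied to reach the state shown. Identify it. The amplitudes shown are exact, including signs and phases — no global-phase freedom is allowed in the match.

The applied gate was X(w3).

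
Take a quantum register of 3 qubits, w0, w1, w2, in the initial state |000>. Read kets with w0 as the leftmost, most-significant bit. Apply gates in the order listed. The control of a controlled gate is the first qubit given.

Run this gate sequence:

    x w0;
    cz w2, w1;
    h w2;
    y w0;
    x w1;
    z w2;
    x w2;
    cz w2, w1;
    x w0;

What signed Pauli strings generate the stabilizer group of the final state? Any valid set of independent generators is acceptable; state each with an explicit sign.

One valid set of independent stabilizer generators is +IIX, -ZII, -IZI (any independent generating set of the same group is equally correct).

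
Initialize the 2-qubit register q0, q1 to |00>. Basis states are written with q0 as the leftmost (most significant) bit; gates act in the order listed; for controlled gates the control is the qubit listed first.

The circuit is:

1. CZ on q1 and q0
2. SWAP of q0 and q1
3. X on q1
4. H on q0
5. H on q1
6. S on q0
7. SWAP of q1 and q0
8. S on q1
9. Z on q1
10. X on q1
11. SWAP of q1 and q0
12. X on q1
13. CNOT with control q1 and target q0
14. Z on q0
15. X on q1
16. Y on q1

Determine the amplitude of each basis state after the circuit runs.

The final amplitudes are I/2 on |00>, I/2 on |01>, -I/2 on |10>, -I/2 on |11>.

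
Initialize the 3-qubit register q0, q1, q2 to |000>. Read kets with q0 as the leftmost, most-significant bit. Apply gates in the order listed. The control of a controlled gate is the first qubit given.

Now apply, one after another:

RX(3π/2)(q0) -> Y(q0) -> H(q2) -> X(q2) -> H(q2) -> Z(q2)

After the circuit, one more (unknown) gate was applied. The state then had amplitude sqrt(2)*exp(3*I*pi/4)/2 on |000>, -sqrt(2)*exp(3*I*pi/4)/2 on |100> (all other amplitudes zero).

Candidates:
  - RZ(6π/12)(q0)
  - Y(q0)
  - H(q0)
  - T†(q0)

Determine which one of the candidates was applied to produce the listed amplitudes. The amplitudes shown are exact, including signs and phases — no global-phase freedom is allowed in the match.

The unique candidate consistent with the amplitudes is RZ(6π/12)(q0). Key observation: the block from step 3 through step 6 cancels to the identity and can be dropped.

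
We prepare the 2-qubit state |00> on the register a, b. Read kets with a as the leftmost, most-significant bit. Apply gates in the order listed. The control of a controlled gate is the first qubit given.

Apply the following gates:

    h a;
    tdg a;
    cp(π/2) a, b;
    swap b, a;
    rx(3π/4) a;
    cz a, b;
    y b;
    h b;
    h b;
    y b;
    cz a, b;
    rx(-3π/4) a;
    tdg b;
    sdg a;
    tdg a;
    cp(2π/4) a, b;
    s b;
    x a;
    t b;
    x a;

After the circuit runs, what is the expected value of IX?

The expectation value of IX is sqrt(2)/2. Key observation: the block from step 5 through step 12 cancels to the identity and can be dropped.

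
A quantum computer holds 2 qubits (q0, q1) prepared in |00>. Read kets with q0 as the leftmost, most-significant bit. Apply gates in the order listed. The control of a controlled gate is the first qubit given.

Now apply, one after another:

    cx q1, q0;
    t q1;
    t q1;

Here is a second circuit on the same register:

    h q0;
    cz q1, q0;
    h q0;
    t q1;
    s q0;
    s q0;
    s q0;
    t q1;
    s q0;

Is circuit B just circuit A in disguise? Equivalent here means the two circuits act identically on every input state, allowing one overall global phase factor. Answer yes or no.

Yes, they are equivalent — the unitaries differ by at most a global phase.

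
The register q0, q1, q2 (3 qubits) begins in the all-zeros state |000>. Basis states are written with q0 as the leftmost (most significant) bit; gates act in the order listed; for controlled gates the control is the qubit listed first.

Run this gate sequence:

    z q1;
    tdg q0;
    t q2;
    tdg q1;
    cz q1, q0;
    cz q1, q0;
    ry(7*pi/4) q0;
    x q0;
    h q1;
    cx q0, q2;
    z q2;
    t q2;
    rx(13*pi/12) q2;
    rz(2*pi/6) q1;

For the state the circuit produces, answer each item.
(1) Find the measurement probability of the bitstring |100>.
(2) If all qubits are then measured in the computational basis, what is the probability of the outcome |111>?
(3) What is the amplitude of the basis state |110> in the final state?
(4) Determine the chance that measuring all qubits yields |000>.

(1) Outcome |100> occurs with probability sqrt(3)/32 + sqrt(6)/32 + 3*sqrt(2)/32 + 5/32.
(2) The probability of measuring |111> is -sqrt(6)/32 - sqrt(3)/32 + sqrt(2)/32 + 3/32.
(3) The final state's coefficient on |110> equals (-sqrt(6) - sqrt(3) - 1)*exp(11*I*pi/12)/8.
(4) Outcome |000> occurs with probability -3*sqrt(2)/32 - sqrt(6)/32 + sqrt(3)/32 + 5/32.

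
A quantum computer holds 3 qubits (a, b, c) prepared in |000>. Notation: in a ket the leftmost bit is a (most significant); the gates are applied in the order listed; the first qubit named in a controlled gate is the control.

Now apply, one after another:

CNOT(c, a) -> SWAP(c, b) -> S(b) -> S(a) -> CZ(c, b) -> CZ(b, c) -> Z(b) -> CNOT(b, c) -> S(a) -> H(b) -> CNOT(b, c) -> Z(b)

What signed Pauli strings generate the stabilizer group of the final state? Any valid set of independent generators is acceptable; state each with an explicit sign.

The final state is stabilized by the group generated by -IXX, +ZII, +IZZ; other independent generating sets are equally valid.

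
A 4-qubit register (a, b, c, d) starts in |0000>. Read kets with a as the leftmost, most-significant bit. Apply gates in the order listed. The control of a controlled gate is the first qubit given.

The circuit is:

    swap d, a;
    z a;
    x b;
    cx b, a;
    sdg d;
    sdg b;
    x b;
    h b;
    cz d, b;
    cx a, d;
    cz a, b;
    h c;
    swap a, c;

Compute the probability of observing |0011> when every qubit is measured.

A full measurement returns |0011> with probability 1/4.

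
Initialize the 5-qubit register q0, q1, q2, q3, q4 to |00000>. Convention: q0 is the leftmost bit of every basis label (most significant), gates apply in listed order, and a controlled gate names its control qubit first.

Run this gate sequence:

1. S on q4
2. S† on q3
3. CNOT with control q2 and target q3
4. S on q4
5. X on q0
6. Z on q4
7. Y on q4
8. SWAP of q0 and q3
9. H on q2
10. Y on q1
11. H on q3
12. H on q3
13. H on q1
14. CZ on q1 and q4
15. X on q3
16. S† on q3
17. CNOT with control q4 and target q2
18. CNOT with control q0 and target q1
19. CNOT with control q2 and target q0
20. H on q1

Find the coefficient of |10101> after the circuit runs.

The final state's coefficient on |10101> equals -sqrt(2)/2. Key observation: steps 11-12 multiply out to the identity, so the circuit reduces to the remaining gates.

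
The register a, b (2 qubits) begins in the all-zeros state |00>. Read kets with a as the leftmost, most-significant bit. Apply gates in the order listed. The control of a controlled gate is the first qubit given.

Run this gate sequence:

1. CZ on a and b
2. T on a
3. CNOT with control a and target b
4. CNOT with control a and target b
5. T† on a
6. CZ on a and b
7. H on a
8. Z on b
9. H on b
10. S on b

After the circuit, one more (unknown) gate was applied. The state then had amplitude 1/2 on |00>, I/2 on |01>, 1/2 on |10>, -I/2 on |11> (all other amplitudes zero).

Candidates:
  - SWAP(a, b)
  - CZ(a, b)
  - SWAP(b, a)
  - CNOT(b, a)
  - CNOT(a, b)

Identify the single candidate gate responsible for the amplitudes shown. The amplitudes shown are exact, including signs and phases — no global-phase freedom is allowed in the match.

It was CZ(a, b) that produced the state shown. Key observation: the block from step 1 through step 6 cancels to the identity and can be dropped.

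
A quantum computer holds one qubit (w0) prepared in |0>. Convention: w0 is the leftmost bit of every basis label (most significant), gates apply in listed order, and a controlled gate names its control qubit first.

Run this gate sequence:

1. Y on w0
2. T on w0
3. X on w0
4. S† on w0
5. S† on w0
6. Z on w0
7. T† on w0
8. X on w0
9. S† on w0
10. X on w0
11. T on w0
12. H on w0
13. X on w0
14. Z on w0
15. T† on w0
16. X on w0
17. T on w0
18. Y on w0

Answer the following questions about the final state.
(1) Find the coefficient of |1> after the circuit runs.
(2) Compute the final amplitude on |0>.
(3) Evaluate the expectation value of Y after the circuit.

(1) The amplitude on |1> is -sqrt(2)*I/2.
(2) The amplitude on |0> is sqrt(2)/2.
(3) The observable Y averages to -1.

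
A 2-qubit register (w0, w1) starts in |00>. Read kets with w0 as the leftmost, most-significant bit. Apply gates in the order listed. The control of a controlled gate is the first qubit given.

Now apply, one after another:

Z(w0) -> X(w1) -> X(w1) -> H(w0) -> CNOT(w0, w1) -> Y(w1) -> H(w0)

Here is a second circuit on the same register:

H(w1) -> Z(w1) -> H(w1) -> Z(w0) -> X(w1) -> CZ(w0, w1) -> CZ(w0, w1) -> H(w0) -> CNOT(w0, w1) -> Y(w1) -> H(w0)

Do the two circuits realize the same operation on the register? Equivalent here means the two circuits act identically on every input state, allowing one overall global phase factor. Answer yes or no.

Yes: on every input state the two circuits agree up to one overall phase factor.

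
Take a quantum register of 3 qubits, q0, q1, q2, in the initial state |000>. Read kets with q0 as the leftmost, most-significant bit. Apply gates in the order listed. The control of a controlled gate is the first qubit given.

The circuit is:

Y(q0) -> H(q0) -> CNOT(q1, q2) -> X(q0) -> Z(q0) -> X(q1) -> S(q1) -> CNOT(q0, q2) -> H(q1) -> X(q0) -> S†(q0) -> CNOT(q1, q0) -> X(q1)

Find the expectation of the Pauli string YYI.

The observable YYI averages to 0.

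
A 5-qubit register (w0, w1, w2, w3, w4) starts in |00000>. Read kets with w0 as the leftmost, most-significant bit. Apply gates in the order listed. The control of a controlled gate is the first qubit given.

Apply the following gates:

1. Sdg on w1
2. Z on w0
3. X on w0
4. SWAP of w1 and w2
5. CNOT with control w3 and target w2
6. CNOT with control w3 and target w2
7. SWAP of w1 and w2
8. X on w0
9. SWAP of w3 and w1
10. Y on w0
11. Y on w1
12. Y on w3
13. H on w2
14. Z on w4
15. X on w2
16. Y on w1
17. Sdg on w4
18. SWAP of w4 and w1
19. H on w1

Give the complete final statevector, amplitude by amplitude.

After the circuit, the state carries amplitude -1/2 on |10010>, -1/2 on |10110>, -1/2 on |11010>, -1/2 on |11110>, and 0 on every other basis state.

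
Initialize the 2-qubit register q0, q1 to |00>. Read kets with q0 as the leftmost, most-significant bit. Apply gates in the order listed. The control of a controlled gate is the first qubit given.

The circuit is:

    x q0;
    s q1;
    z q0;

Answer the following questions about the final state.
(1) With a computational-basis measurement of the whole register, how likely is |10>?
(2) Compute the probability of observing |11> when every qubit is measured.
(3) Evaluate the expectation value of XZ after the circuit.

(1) The probability of measuring |10> is 1.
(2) A full measurement returns |11> with probability 0.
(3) The expectation value of XZ is 0.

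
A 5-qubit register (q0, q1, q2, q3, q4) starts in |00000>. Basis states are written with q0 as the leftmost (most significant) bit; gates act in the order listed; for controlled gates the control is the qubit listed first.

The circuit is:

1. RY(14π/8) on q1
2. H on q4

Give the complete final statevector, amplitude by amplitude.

The final amplitudes are -sqrt(2*sqrt(2) + 4)/4 on |00000>, -sqrt(2*sqrt(2) + 4)/4 on |00001>, sqrt(4 - 2*sqrt(2))/4 on |01000>, sqrt(4 - 2*sqrt(2))/4 on |01001>, and 0 on every other basis state.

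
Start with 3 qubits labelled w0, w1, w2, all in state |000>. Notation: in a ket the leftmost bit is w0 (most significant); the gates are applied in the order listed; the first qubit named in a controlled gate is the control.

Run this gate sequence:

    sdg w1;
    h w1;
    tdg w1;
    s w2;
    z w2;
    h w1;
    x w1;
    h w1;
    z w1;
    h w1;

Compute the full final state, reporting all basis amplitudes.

The final amplitudes are 1/2 - exp(3*I*pi/4)/2 on |000>, 1/2 + exp(3*I*pi/4)/2 on |010>, and 0 on every other basis state. Key observation: steps 6-9 multiply out to the identity, so the circuit reduces to the remaining gates.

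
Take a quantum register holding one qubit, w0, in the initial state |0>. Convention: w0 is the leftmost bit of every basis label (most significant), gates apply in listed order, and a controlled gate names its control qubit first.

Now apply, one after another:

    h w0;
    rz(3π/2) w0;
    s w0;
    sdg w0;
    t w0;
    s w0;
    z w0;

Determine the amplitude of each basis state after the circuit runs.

The final amplitudes are -sqrt(2)*exp(I*pi/4)/2 on |0>, sqrt(2)*I/2 on |1>. Key observation: steps 3-4 multiply out to the identity, so the circuit reduces to the remaining gates.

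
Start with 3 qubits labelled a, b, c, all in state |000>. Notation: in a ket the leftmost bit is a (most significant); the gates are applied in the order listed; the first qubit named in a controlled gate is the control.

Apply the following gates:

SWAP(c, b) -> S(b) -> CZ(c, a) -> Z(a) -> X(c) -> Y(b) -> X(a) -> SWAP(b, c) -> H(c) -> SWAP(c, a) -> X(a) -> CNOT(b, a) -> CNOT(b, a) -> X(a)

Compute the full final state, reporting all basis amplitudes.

After the circuit, the state carries amplitude sqrt(2)*I/2 on |011>, -sqrt(2)*I/2 on |111>, and 0 on every other basis state.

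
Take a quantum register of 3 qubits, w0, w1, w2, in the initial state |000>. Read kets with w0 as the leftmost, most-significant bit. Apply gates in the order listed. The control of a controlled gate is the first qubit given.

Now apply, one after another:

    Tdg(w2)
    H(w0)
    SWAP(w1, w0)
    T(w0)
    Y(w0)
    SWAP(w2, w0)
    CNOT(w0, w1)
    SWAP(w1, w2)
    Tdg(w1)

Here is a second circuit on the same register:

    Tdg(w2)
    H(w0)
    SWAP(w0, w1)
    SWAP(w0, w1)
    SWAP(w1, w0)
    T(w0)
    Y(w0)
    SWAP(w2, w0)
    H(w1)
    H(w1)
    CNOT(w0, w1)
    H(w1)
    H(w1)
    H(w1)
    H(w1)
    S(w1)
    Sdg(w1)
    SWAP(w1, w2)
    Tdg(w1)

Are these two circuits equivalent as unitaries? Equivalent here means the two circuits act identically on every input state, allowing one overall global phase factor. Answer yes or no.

Yes, they are equivalent — the unitaries differ by at most a global phase.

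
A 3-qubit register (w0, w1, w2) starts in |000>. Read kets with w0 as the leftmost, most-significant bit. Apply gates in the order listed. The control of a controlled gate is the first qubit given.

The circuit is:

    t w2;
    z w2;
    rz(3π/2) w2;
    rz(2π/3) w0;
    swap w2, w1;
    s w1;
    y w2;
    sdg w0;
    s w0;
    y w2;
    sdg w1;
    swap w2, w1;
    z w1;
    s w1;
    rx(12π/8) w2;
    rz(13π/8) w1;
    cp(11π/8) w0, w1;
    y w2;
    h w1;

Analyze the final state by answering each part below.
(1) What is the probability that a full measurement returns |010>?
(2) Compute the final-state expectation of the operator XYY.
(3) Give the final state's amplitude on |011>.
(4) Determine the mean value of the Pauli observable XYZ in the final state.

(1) A full measurement returns |010> with probability 1/4. Key observation: the block from step 5 through step 12 cancels to the identity and can be dropped.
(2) In the final state, XYY has expectation 0.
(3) |011> carries amplitude -exp(29*I*pi/48)/2 in the final state.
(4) The expectation value of XYZ is 0.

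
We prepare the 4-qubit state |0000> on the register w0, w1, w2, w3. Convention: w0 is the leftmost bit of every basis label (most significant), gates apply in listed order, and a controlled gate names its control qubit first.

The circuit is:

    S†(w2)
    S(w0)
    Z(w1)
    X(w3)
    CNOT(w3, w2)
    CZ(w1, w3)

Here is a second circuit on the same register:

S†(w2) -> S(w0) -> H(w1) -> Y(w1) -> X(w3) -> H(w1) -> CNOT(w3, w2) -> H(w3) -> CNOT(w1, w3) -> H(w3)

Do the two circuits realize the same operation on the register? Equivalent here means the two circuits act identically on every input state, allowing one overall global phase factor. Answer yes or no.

No — the two circuits implement different unitaries, even allowing a global phase.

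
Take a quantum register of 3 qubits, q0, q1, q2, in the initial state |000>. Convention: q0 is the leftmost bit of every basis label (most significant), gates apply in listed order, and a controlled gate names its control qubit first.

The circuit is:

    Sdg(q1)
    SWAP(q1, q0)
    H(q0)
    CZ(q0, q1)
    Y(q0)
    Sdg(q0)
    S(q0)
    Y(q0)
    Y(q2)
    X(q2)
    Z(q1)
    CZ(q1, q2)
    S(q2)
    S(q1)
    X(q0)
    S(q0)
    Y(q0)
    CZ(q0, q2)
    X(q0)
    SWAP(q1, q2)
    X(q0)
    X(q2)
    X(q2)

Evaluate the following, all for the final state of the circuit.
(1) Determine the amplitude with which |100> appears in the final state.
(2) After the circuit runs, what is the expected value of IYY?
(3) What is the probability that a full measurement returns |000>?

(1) The final state's coefficient on |100> equals -sqrt(2)/2. Key observation: the block from step 5 through step 8 cancels to the identity and can be dropped.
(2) In the final state, IYY has expectation 0.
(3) A full measurement returns |000> with probability 1/2.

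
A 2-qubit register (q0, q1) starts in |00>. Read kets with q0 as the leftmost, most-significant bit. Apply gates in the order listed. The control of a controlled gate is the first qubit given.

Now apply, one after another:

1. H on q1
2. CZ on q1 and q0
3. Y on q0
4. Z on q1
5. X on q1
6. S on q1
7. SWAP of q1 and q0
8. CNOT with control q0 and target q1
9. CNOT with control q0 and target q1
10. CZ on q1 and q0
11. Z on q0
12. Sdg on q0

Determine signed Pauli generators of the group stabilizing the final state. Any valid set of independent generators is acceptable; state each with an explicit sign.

The final state is stabilized by the group generated by -XI, -IZ; other independent generating sets are equally valid.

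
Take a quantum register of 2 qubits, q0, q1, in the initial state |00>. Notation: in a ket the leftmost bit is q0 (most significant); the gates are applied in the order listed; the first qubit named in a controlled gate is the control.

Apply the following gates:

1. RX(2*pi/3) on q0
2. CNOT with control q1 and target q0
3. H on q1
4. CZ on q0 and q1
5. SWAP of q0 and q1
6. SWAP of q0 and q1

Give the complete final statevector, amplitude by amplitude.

The resulting statevector has amplitude sqrt(2)/4 on |00>, sqrt(2)/4 on |01>, -sqrt(6)*I/4 on |10>, sqrt(6)*I/4 on |11>. Key observation: the block from step 5 through step 6 cancels to the identity and can be dropped.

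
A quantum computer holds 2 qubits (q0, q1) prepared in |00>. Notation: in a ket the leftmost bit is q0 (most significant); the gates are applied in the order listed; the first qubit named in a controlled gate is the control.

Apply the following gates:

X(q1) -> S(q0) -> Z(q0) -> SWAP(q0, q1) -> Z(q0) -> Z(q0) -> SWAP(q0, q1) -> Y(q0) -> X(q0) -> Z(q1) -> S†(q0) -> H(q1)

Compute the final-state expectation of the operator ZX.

The observable ZX averages to -1.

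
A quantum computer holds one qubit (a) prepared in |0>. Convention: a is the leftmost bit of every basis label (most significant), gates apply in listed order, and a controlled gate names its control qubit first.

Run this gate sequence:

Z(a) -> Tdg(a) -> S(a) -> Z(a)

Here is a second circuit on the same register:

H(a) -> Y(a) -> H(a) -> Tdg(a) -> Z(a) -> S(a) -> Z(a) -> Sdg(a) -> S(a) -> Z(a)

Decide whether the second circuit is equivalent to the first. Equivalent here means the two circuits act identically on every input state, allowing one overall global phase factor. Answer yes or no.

No: there is an input state on which the two circuits produce genuinely different outputs (not merely differing by a phase).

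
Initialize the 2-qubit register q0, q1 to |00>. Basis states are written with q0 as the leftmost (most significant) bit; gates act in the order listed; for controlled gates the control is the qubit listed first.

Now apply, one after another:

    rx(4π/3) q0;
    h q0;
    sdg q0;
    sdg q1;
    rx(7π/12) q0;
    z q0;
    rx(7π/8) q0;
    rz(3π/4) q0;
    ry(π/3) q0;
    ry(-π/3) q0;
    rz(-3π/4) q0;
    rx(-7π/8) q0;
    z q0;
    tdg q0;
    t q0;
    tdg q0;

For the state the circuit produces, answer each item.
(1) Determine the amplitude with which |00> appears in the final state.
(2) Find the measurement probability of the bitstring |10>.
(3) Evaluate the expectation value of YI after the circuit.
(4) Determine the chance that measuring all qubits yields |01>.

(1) |00> carries amplitude -sqrt(6)*sqrt(sqrt(2)/4 + 1/2)*sin(7*pi/16)**2/8 - sqrt(6)*sqrt(sqrt(2)/4 + 1/2)*cos(7*pi/16)**2/8 + sqrt(2)*sqrt(1/2 - sqrt(2)/4)*cos(7*pi/16)**2/8 + sqrt(6)*sqrt(1/2 - sqrt(2)/4)*cos(7*pi/16)**2/8 + sqrt(2)*sqrt(sqrt(2)/4 + 1/2)*cos(7*pi/16)**2/8 + sqrt(2)*sqrt(1/2 - sqrt(2)/4)*sin(7*pi/16)**2/8 + sqrt(6)*sqrt(1/2 - sqrt(2)/4)*sin(7*pi/16)**2/8 + sqrt(2)*sqrt(sqrt(2)/4 + 1/2)*sin(7*pi/16)**2/8 - 3*sqrt(2)*I*sqrt(sqrt(2)/4 + 1/2)*sin(7*pi/16)**2/8 - sqrt(6)*I*sqrt(sqrt(2)/4 + 1/2)*sin(7*pi/16)**2/8 - 3*sqrt(2)*I*sqrt(1/2 - sqrt(2)/4)*sin(7*pi/16)**2/8 - 3*sqrt(2)*I*sqrt(sqrt(2)/4 + 1/2)*cos(7*pi/16)**2/8 - sqrt(6)*I*sqrt(sqrt(2)/4 + 1/2)*cos(7*pi/16)**2/8 - 3*sqrt(2)*I*sqrt(1/2 - sqrt(2)/4)*cos(7*pi/16)**2/8 + sqrt(6)*I*sqrt(1/2 - sqrt(2)/4)*cos(7*pi/16)**2/8 + sqrt(6)*I*sqrt(1/2 - sqrt(2)/4)*sin(7*pi/16)**2/8 in the final state. Key observation: the block from step 6 through step 13 cancels to the identity and can be dropped.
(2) The probability of measuring |10> is -sqrt(6)*sin(7*pi/16)**4/16 - sqrt(1/2 - sqrt(2)/4)*sqrt(sqrt(2)/4 + 1/2)*sin(7*pi/16)**4/4 - sqrt(6)*sin(7*pi/16)**2*cos(7*pi/16)**2/8 - sqrt(1/2 - sqrt(2)/4)*sqrt(sqrt(2)/4 + 1/2)*sin(7*pi/16)**2*cos(7*pi/16)**2/2 - sqrt(6)*cos(7*pi/16)**4/16 - sqrt(1/2 - sqrt(2)/4)*sqrt(sqrt(2)/4 + 1/2)*cos(7*pi/16)**4/4 + cos(7*pi/16)**4/2 + sin(7*pi/16)**2*cos(7*pi/16)**2 + sin(7*pi/16)**4/2.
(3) The expectation value of YI is -sqrt(3)*I*exp(I*pi/4)*sin(7*pi/16)**4/4 - sqrt(3)*sqrt(1/2 - sqrt(2)/4)*sqrt(sqrt(2)/4 + 1/2)*exp(I*pi/4)*sin(7*pi/16)**4/4 + sqrt(2)*exp(-I*pi/4)*sin(7*pi/16)**4/16 - sqrt(3)*I*exp(I*pi/4)*sin(7*pi/16)**2*cos(7*pi/16)**2/2 - sqrt(3)*sqrt(1/2 - sqrt(2)/4)*sqrt(sqrt(2)/4 + 1/2)*exp(I*pi/4)*sin(7*pi/16)**2*cos(7*pi/16)**2/2 + sqrt(2)*exp(-I*pi/4)*sin(7*pi/16)**2*cos(7*pi/16)**2/8 - sqrt(3)*I*exp(I*pi/4)*cos(7*pi/16)**4/4 - sqrt(3)*sqrt(1/2 - sqrt(2)/4)*sqrt(sqrt(2)/4 + 1/2)*exp(I*pi/4)*cos(7*pi/16)**4/4 + sqrt(2)*exp(-I*pi/4)*cos(7*pi/16)**4/16 + sqrt(2)*exp(I*pi/4)*cos(7*pi/16)**4/16 - sqrt(3)*sqrt(1/2 - sqrt(2)/4)*sqrt(sqrt(2)/4 + 1/2)*exp(-I*pi/4)*cos(7*pi/16)**4/4 + sqrt(3)*I*exp(-I*pi/4)*cos(7*pi/16)**4/4 + sqrt(2)*exp(I*pi/4)*sin(7*pi/16)**2*cos(7*pi/16)**2/8 - sqrt(3)*sqrt(1/2 - sqrt(2)/4)*sqrt(sqrt(2)/4 + 1/2)*exp(-I*pi/4)*sin(7*pi/16)**2*cos(7*pi/16)**2/2 + sqrt(3)*I*exp(-I*pi/4)*sin(7*pi/16)**2*cos(7*pi/16)**2/2 + sqrt(2)*exp(I*pi/4)*sin(7*pi/16)**4/16 - sqrt(3)*sqrt(1/2 - sqrt(2)/4)*sqrt(sqrt(2)/4 + 1/2)*exp(-I*pi/4)*sin(7*pi/16)**4/4 + sqrt(3)*I*exp(-I*pi/4)*sin(7*pi/16)**4/4.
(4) The probability of measuring |01> is 0.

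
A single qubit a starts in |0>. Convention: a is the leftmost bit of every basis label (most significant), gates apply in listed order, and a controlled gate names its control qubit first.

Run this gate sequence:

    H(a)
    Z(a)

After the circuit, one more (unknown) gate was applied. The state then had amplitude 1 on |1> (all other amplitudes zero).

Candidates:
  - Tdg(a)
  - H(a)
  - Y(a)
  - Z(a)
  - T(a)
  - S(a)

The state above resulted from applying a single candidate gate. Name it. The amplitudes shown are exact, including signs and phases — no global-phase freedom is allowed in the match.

It was H(a) that produced the state shown.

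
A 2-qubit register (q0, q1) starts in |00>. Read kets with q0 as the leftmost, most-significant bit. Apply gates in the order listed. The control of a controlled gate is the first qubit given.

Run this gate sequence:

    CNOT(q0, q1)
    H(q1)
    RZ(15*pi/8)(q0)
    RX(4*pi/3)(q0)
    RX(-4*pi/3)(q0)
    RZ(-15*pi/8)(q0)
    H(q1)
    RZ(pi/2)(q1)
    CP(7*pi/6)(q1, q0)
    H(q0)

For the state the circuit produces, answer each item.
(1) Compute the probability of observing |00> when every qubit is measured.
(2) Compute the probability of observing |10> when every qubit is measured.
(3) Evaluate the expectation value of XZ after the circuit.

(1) Outcome |00> occurs with probability 1/2. Key observation: the block from step 2 through step 7 cancels to the identity and can be dropped.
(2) Outcome |10> occurs with probability 1/2.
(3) The observable XZ averages to 1.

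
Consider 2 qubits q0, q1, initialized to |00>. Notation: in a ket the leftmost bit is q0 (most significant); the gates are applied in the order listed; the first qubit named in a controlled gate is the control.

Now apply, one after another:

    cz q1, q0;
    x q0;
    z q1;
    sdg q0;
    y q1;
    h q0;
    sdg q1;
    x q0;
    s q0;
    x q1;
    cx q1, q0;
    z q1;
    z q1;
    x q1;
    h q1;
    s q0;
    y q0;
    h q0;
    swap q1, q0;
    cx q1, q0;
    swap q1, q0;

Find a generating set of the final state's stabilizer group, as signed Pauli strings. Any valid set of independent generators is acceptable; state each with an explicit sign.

The stabilizer group can be generated by -IX, -ZI, among other valid generating sets.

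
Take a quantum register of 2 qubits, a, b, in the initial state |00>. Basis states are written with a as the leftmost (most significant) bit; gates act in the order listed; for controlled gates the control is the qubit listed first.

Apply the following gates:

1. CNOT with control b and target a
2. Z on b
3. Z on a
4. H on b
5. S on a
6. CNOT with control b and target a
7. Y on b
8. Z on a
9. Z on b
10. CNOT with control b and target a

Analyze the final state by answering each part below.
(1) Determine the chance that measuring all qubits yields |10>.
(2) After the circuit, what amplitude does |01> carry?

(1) The probability of measuring |10> is 1/2.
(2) |01> carries amplitude 0 in the final state.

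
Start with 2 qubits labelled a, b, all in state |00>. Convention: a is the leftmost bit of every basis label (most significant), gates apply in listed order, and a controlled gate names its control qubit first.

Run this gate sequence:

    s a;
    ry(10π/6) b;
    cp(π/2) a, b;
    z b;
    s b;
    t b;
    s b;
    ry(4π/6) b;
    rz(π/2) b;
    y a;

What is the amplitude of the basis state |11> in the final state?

|11> carries amplitude -1/4 - 3*exp(3*I*pi/4)/4 in the final state.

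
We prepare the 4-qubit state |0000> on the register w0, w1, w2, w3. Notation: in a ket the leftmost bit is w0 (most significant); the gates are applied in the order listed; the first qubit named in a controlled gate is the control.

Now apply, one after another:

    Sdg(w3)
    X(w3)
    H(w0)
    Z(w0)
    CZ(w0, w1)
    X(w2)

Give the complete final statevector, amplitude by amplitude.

The final amplitudes are sqrt(2)/2 on |0011>, -sqrt(2)/2 on |1011>, and 0 on every other basis state.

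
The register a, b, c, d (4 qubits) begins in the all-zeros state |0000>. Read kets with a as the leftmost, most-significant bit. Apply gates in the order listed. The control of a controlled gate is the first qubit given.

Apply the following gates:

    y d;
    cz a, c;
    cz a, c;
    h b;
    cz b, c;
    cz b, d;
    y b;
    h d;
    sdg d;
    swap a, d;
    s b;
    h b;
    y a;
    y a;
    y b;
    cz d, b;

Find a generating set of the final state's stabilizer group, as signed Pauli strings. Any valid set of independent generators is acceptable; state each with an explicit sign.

The stabilizer group can be generated by +YIII, -IYII, +IIZI, +IIIZ, among other valid generating sets. Key observation: steps 2-3 multiply out to the identity, so the circuit reduces to the remaining gates.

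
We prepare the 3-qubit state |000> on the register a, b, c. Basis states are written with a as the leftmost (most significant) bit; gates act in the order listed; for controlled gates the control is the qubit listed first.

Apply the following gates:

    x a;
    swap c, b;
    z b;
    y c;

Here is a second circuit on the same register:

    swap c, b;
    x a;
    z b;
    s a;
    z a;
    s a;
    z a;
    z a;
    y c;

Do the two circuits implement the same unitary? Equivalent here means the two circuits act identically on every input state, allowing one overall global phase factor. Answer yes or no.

Yes — the two circuits implement the same unitary up to a global phase.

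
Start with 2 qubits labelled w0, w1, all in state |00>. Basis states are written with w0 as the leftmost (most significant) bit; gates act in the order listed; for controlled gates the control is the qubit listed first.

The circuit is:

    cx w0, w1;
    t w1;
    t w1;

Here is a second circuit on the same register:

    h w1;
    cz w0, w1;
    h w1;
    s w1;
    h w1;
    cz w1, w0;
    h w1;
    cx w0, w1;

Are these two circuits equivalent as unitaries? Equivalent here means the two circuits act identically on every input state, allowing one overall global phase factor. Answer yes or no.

Yes, they are equivalent — the unitaries differ by at most a global phase.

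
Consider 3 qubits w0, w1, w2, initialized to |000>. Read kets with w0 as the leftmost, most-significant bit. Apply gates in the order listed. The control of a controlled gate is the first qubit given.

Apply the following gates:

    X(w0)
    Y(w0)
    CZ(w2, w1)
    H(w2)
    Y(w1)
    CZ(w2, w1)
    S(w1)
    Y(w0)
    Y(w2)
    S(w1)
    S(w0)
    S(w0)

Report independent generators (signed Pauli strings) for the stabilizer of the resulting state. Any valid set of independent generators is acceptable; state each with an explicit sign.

One valid set of independent stabilizer generators is +IIX, -ZII, -IZI (any independent generating set of the same group is equally correct).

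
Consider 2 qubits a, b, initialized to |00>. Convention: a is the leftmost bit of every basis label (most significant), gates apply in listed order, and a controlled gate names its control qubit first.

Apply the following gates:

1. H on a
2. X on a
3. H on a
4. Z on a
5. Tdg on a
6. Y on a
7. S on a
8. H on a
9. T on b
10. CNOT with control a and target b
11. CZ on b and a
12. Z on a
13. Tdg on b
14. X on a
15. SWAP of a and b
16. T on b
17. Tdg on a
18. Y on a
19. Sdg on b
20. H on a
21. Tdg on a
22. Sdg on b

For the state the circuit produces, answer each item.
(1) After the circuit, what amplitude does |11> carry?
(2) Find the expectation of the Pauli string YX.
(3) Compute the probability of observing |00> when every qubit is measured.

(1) The final state's coefficient on |11> equals -I/2. Key observation: the block from step 1 through step 4 cancels to the identity and can be dropped.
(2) The observable YX averages to 1/2.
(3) The probability of measuring |00> is 1/4.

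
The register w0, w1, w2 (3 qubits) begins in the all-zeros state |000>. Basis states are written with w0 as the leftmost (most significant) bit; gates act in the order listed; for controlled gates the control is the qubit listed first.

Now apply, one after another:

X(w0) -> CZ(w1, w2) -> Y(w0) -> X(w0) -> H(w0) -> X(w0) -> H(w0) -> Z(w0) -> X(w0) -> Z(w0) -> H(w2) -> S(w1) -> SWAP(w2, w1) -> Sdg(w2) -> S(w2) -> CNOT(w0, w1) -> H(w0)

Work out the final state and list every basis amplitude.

The resulting statevector has amplitude -I/2 on |000>, 0 on |001>, -I/2 on |010>, 0 on |011>, -I/2 on |100>, 0 on |101>, -I/2 on |110>, 0 on |111>. Key observation: steps 5-8 multiply out to the identity, so the circuit reduces to the remaining gates.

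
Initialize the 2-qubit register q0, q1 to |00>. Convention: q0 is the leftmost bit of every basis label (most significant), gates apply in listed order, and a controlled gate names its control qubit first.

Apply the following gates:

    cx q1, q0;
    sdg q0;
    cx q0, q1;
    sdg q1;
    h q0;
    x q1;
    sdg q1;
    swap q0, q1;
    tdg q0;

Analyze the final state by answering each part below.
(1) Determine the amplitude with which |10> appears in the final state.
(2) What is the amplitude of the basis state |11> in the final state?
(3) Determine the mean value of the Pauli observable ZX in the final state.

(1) |10> carries amplitude -sqrt(2)*exp(I*pi/4)/2 in the final state.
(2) The final state's coefficient on |11> equals -sqrt(2)*exp(I*pi/4)/2.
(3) The observable ZX averages to -1.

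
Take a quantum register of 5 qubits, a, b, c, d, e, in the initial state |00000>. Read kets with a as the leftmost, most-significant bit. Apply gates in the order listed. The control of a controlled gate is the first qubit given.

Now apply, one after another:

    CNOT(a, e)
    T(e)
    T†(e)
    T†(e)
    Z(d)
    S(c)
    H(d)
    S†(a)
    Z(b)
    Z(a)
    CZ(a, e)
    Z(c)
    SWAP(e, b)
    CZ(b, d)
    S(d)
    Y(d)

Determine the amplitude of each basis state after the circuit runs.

The final amplitudes are sqrt(2)/2 on |00000>, sqrt(2)*I/2 on |00010>, and 0 on every other basis state.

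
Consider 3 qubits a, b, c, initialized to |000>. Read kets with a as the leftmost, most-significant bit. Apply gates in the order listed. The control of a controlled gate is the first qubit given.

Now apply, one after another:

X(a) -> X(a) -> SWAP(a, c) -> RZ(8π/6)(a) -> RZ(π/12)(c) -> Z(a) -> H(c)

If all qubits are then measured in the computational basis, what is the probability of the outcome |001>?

A full measurement returns |001> with probability 1/2. Key observation: gates 1-2 undo each other exactly, leaving only the rest of the circuit to track.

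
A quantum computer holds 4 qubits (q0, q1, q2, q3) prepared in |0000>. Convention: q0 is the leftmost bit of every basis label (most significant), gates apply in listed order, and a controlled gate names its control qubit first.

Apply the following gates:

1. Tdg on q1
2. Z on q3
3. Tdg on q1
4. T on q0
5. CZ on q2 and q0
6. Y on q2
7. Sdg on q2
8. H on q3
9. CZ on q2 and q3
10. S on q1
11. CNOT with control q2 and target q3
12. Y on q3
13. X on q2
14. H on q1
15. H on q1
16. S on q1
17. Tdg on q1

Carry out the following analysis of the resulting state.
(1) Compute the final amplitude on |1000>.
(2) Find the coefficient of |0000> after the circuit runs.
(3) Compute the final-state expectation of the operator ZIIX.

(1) |1000> carries amplitude 0 in the final state.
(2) The final state's coefficient on |0000> equals -sqrt(2)*I/2.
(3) The observable ZIIX averages to 1.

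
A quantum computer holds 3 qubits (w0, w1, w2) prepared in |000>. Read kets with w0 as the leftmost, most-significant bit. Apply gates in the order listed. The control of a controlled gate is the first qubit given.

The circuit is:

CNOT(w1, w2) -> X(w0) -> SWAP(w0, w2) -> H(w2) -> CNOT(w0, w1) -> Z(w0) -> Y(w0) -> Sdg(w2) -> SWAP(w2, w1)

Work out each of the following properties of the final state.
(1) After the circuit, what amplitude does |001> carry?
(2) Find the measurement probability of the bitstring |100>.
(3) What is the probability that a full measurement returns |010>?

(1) |001> carries amplitude 0 in the final state.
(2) The probability of measuring |100> is 1/2.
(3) Outcome |010> occurs with probability 0.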